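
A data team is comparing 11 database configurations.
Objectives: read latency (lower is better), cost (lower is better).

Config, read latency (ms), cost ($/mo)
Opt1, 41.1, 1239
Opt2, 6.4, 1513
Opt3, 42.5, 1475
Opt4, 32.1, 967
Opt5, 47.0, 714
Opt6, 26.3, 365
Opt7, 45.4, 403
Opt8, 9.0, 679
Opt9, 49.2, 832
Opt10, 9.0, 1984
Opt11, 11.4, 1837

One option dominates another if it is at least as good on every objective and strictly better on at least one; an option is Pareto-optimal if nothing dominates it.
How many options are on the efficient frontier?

Opt1: dominated by Opt4 (read latency 32.1≤41.1, cost 967≤1239).
Opt2: not dominated (best read latency).
Opt3: dominated by Opt1 (read latency 41.1≤42.5, cost 1239≤1475).
Opt4: dominated by Opt6 (read latency 26.3≤32.1, cost 365≤967).
Opt5: dominated by Opt6 (read latency 26.3≤47.0, cost 365≤714).
Opt6: not dominated (best cost).
Opt7: dominated by Opt6 (read latency 26.3≤45.4, cost 365≤403).
Opt8: not dominated.
Opt9: dominated by Opt5 (read latency 47.0≤49.2, cost 714≤832).
Opt10: dominated by Opt2 (read latency 6.4≤9.0, cost 1513≤1984).
Opt11: dominated by Opt2 (read latency 6.4≤11.4, cost 1513≤1837).
Pareto-optimal: Opt2, Opt6, Opt8 → 3.

3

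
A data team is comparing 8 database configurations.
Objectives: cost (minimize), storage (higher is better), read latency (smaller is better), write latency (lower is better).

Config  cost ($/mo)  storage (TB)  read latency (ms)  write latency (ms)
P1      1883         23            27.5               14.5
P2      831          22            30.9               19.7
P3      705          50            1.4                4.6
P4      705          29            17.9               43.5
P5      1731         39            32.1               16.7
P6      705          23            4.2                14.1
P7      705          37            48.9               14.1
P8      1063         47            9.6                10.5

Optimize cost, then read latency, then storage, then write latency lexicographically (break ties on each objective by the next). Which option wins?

P3

First minimize cost: best is 705, kept {P3, P4, P6, P7}.
Then minimize read latency: best is 1.4, kept {P3}.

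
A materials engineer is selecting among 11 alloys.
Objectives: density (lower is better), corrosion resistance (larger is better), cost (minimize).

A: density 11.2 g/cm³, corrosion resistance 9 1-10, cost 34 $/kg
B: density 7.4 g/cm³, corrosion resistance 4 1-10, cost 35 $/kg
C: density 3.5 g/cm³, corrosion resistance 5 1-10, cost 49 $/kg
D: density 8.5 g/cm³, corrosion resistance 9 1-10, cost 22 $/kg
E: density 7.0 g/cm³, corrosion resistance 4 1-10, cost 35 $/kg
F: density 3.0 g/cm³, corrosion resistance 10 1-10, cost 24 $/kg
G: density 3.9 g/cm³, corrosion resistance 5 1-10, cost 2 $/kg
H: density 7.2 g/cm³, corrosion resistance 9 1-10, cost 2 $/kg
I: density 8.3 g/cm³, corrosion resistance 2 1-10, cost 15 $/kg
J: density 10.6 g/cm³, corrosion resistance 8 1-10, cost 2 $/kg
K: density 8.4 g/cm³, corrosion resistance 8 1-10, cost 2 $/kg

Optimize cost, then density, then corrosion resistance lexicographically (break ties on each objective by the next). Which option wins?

First minimize cost: best is 2, kept {G, H, J, K}.
Then minimize density: best is 3.9, kept {G}.

G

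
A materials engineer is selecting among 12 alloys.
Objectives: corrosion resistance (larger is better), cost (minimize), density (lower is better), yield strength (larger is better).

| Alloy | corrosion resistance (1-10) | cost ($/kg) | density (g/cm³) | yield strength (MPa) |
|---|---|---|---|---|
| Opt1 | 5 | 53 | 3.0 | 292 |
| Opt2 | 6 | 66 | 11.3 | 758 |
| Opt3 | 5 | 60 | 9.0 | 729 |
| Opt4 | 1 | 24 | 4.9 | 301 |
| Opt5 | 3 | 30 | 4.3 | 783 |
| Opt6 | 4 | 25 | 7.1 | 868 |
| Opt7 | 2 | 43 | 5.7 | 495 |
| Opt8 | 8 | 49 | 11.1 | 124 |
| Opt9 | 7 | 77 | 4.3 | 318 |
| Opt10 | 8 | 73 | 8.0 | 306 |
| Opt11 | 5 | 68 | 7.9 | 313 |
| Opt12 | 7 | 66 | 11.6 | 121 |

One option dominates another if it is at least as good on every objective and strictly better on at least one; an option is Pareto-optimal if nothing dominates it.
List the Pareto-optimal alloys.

Opt1, Opt2, Opt3, Opt4, Opt5, Opt6, Opt8, Opt9, Opt10, Opt11

Opt1: not dominated (best density).
Opt2: not dominated.
Opt3: not dominated.
Opt4: not dominated (best cost).
Opt5: not dominated.
Opt6: not dominated (best yield strength).
Opt7: dominated by Opt5 (corrosion resistance 3≥2, cost 30≤43, density 4.3≤5.7, yield strength 783≥495).
Opt8: not dominated.
Opt9: not dominated.
Opt10: not dominated.
Opt11: not dominated.
Opt12: dominated by Opt8 (corrosion resistance 8≥7, cost 49≤66, density 11.1≤11.6, yield strength 124≥121).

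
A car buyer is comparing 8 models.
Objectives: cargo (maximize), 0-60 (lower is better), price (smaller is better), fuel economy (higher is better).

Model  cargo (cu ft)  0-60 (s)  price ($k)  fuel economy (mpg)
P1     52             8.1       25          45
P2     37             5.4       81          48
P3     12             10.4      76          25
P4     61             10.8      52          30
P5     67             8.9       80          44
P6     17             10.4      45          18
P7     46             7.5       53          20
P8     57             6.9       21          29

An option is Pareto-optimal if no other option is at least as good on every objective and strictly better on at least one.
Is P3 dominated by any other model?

Yes

P1 vs P3: cargo 52≥12, 0-60 8.1≤10.4, price 25≤76, fuel economy 45≥25 — P1 is at least as good on every objective and strictly better on at least one, so P1 dominates P3.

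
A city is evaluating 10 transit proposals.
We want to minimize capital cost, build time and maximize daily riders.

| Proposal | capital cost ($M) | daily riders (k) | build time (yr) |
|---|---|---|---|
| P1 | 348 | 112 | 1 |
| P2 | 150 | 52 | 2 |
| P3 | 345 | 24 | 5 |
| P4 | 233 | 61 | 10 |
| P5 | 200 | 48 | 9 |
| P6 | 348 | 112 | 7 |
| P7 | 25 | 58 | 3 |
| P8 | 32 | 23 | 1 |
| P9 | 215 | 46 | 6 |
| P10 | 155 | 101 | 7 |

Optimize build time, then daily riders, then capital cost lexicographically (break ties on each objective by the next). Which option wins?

First minimize build time: best is 1, kept {P1, P8}.
Then maximize daily riders: best is 112, kept {P1}.

P1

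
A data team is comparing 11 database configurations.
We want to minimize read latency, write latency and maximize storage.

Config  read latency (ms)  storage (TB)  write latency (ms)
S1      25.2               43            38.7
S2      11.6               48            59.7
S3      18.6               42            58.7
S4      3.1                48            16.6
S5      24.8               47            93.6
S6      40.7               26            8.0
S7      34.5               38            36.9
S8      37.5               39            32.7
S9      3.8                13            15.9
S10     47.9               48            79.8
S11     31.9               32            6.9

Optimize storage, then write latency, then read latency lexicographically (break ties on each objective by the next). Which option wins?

First maximize storage: best is 48, kept {S2, S4, S10}.
Then minimize write latency: best is 16.6, kept {S4}.

S4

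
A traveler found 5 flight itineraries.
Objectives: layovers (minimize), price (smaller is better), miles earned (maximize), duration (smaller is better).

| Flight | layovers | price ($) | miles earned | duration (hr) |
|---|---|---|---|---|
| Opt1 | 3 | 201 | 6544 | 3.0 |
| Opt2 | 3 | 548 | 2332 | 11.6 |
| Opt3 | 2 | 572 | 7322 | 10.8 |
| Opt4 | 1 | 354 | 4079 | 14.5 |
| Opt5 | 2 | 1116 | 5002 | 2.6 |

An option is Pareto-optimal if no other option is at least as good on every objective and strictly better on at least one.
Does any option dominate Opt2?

Opt1 vs Opt2: layovers 3≤3, price 201≤548, miles earned 6544≥2332, duration 3.0≤11.6 — Opt1 is at least as good on every objective and strictly better on at least one, so Opt1 dominates Opt2.

Yes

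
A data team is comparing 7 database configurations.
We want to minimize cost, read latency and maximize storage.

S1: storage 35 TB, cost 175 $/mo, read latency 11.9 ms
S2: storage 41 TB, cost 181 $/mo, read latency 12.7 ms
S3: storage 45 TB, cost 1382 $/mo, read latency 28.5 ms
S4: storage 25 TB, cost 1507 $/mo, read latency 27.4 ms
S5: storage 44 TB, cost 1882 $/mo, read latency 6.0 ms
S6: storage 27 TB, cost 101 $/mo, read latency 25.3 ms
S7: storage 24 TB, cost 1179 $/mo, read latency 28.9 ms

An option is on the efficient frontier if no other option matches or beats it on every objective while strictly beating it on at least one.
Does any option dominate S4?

S1 vs S4: storage 35≥25, cost 175≤1507, read latency 11.9≤27.4 — S1 is at least as good on every objective and strictly better on at least one, so S1 dominates S4.

Yes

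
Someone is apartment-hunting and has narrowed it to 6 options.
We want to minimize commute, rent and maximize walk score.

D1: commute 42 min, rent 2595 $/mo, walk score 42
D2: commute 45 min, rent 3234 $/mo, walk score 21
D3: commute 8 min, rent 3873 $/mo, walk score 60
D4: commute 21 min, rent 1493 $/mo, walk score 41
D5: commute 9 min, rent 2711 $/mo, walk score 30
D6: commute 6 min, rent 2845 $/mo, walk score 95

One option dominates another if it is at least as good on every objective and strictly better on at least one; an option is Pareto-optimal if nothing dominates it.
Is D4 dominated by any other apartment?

D1: worse on commute (42 vs 21).
D2: worse on commute (45 vs 21).
D3: worse on rent (3873 vs 1493).
D5: worse on rent (2711 vs 1493).
D6: worse on rent (2845 vs 1493).
No option is at least as good as D4 on every objective and strictly better on one.

No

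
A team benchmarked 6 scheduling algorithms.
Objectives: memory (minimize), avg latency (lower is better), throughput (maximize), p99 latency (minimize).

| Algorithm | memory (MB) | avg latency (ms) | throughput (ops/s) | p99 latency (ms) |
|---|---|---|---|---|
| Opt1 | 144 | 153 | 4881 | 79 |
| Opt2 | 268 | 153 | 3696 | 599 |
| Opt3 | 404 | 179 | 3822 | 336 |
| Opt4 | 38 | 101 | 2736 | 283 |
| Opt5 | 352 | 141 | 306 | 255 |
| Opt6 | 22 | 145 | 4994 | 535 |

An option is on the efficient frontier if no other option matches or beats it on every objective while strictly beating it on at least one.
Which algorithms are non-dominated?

Opt1, Opt4, Opt5, Opt6

Opt1: not dominated (best p99 latency).
Opt2: dominated by Opt1 (memory 144≤268, avg latency 153≤153, throughput 4881≥3696, p99 latency 79≤599).
Opt3: dominated by Opt1 (memory 144≤404, avg latency 153≤179, throughput 4881≥3822, p99 latency 79≤336).
Opt4: not dominated (best avg latency).
Opt5: not dominated.
Opt6: not dominated (best memory).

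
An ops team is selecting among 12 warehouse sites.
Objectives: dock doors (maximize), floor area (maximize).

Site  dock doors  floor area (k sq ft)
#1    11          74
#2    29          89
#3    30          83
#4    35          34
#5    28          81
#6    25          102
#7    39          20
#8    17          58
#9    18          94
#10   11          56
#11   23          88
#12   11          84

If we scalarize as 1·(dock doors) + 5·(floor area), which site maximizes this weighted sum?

#6

#1: 1·11 + 5·74 = 381
#2: 1·29 + 5·89 = 474
#3: 1·30 + 5·83 = 445
#4: 1·35 + 5·34 = 205
#5: 1·28 + 5·81 = 433
#6: 1·25 + 5·102 = 535
#7: 1·39 + 5·20 = 139
#8: 1·17 + 5·58 = 307
#9: 1·18 + 5·94 = 488
#10: 1·11 + 5·56 = 291
#11: 1·23 + 5·88 = 463
#12: 1·11 + 5·84 = 431
Highest: #6 at 535.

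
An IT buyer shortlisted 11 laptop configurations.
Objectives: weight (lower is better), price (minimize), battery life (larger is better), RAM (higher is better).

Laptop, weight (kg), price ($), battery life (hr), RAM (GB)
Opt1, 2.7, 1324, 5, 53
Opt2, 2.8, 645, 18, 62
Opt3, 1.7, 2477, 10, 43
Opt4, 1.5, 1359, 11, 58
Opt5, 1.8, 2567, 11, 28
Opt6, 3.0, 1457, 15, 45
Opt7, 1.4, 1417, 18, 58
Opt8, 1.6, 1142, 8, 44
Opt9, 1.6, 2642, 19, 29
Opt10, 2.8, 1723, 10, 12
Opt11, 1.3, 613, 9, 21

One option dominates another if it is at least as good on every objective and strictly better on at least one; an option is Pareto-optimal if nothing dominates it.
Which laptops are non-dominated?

Opt1, Opt2, Opt4, Opt7, Opt8, Opt9, Opt11

Opt1: not dominated.
Opt2: not dominated (best RAM).
Opt3: dominated by Opt4 (weight 1.5≤1.7, price 1359≤2477, battery life 11≥10, RAM 58≥43).
Opt4: not dominated.
Opt5: dominated by Opt4 (weight 1.5≤1.8, price 1359≤2567, battery life 11≥11, RAM 58≥28).
Opt6: dominated by Opt2 (weight 2.8≤3.0, price 645≤1457, battery life 18≥15, RAM 62≥45).
Opt7: not dominated.
Opt8: not dominated.
Opt9: not dominated (best battery life).
Opt10: dominated by Opt2 (weight 2.8≤2.8, price 645≤1723, battery life 18≥10, RAM 62≥12).
Opt11: not dominated (best weight).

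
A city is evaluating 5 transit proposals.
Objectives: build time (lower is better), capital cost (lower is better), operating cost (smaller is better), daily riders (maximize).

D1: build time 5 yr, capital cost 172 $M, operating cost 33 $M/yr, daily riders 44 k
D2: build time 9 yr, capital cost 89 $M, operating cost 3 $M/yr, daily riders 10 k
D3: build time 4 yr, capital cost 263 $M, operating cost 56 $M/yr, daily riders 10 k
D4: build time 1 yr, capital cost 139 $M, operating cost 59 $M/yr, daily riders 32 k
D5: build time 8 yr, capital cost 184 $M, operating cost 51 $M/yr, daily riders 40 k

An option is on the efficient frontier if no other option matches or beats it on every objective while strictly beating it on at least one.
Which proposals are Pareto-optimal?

D1: not dominated (best daily riders).
D2: not dominated (best capital cost).
D3: not dominated.
D4: not dominated (best build time).
D5: dominated by D1 (build time 5≤8, capital cost 172≤184, operating cost 33≤51, daily riders 44≥40).

D1, D2, D3, D4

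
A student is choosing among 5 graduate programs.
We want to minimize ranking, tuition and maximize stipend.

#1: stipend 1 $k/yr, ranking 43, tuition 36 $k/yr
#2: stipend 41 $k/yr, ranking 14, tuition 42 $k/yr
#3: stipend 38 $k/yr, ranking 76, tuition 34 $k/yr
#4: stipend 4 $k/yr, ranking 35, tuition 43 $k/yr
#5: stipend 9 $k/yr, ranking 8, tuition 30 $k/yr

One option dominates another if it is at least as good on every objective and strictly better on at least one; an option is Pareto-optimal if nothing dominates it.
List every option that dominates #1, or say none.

#5: stipend 9≥1, ranking 8≤43, tuition 30≤36 — dominates #1.
Others (#2, #3, #4) are each worse than #1 on at least one objective.

#5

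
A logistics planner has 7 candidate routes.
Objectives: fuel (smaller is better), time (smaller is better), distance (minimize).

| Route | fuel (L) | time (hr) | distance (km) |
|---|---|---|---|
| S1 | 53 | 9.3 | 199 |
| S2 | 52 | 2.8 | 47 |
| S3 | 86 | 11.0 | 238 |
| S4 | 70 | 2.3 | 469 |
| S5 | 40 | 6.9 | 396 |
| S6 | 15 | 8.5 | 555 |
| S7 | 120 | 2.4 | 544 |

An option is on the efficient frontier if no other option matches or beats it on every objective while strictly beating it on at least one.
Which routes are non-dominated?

S2, S4, S5, S6

S1: dominated by S2 (fuel 52≤53, time 2.8≤9.3, distance 47≤199).
S2: not dominated (best distance).
S3: dominated by S1 (fuel 53≤86, time 9.3≤11.0, distance 199≤238).
S4: not dominated (best time).
S5: not dominated.
S6: not dominated (best fuel).
S7: dominated by S4 (fuel 70≤120, time 2.3≤2.4, distance 469≤544).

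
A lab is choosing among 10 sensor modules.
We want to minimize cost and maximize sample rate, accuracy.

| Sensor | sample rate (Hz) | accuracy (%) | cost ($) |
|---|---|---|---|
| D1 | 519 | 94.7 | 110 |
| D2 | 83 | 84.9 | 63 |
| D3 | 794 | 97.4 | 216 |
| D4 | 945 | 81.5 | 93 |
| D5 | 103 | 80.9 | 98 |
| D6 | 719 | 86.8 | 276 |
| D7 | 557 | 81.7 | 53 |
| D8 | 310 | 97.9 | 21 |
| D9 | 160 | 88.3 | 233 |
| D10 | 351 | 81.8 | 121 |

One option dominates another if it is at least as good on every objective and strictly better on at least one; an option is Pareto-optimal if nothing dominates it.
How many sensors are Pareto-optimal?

D1: not dominated.
D2: dominated by D8 (sample rate 310≥83, accuracy 97.9≥84.9, cost 21≤63).
D3: not dominated.
D4: not dominated (best sample rate).
D5: dominated by D4 (sample rate 945≥103, accuracy 81.5≥80.9, cost 93≤98).
D6: dominated by D3 (sample rate 794≥719, accuracy 97.4≥86.8, cost 216≤276).
D7: not dominated.
D8: not dominated (best accuracy).
D9: dominated by D1 (sample rate 519≥160, accuracy 94.7≥88.3, cost 110≤233).
D10: dominated by D1 (sample rate 519≥351, accuracy 94.7≥81.8, cost 110≤121).
Pareto-optimal: D1, D3, D4, D7, D8 → 5.

5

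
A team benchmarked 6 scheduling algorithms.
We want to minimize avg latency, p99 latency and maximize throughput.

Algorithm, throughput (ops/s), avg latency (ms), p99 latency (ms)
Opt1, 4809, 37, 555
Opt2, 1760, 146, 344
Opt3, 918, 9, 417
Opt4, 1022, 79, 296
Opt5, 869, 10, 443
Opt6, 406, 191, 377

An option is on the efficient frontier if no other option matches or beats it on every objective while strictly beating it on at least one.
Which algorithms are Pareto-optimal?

Opt1, Opt2, Opt3, Opt4

Opt1: not dominated (best throughput).
Opt2: not dominated.
Opt3: not dominated (best avg latency).
Opt4: not dominated (best p99 latency).
Opt5: dominated by Opt3 (throughput 918≥869, avg latency 9≤10, p99 latency 417≤443).
Opt6: dominated by Opt2 (throughput 1760≥406, avg latency 146≤191, p99 latency 344≤377).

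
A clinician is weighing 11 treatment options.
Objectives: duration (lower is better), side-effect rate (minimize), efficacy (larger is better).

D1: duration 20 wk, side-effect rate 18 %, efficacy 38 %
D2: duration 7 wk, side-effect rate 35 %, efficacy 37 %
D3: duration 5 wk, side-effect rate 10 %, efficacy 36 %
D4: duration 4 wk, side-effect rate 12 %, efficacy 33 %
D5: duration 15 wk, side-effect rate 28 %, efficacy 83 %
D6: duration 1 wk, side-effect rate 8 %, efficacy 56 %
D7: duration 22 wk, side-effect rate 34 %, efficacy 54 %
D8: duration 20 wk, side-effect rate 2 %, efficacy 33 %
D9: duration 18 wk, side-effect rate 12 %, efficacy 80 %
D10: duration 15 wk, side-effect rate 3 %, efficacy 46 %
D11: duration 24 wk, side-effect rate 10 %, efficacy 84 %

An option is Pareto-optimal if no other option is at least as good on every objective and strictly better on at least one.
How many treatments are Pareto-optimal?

D1: dominated by D6 (duration 1≤20, side-effect rate 8≤18, efficacy 56≥38).
D2: dominated by D6 (duration 1≤7, side-effect rate 8≤35, efficacy 56≥37).
D3: dominated by D6 (duration 1≤5, side-effect rate 8≤10, efficacy 56≥36).
D4: dominated by D6 (duration 1≤4, side-effect rate 8≤12, efficacy 56≥33).
D5: not dominated.
D6: not dominated (best duration).
D7: dominated by D5 (duration 15≤22, side-effect rate 28≤34, efficacy 83≥54).
D8: not dominated (best side-effect rate).
D9: not dominated.
D10: not dominated.
D11: not dominated (best efficacy).
Pareto-optimal: D5, D6, D8, D9, D10, D11 → 6.

6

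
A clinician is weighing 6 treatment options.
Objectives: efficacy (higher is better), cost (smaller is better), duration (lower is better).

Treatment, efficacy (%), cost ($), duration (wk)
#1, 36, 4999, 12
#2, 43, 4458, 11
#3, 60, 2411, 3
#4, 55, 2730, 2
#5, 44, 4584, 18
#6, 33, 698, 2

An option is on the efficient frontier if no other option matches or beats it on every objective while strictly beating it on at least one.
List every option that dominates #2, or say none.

#3: efficacy 60≥43, cost 2411≤4458, duration 3≤11 — dominates #2.
#4: efficacy 55≥43, cost 2730≤4458, duration 2≤11 — dominates #2.
Others (#1, #5, #6) are each worse than #2 on at least one objective.

#3, #4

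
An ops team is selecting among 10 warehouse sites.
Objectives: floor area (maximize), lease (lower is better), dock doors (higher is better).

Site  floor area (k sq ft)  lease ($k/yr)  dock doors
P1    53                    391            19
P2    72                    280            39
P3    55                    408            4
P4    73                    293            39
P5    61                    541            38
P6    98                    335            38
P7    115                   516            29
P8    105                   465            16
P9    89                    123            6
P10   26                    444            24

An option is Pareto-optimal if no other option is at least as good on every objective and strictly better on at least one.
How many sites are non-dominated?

6

P1: dominated by P2 (floor area 72≥53, lease 280≤391, dock doors 39≥19).
P2: not dominated.
P3: dominated by P2 (floor area 72≥55, lease 280≤408, dock doors 39≥4).
P4: not dominated.
P5: dominated by P2 (floor area 72≥61, lease 280≤541, dock doors 39≥38).
P6: not dominated.
P7: not dominated (best floor area).
P8: not dominated.
P9: not dominated (best lease).
P10: dominated by P2 (floor area 72≥26, lease 280≤444, dock doors 39≥24).
Pareto-optimal: P2, P4, P6, P7, P8, P9 → 6.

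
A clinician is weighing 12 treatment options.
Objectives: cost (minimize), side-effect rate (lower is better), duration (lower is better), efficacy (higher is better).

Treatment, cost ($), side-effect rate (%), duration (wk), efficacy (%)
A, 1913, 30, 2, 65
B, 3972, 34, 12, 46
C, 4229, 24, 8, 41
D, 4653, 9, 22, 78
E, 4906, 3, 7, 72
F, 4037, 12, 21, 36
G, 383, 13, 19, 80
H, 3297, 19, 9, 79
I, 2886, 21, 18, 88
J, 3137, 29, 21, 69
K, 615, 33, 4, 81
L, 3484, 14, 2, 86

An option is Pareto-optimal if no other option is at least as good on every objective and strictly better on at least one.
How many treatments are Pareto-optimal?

A: not dominated.
B: dominated by A (cost 1913≤3972, side-effect rate 30≤34, duration 2≤12, efficacy 65≥46).
C: dominated by L (cost 3484≤4229, side-effect rate 14≤24, duration 2≤8, efficacy 86≥41).
D: not dominated.
E: not dominated (best side-effect rate).
F: not dominated.
G: not dominated (best cost).
H: not dominated.
I: not dominated (best efficacy).
J: dominated by G (cost 383≤3137, side-effect rate 13≤29, duration 19≤21, efficacy 80≥69).
K: not dominated.
L: not dominated.
Pareto-optimal: A, D, E, F, G, H, I, K, L → 9.

9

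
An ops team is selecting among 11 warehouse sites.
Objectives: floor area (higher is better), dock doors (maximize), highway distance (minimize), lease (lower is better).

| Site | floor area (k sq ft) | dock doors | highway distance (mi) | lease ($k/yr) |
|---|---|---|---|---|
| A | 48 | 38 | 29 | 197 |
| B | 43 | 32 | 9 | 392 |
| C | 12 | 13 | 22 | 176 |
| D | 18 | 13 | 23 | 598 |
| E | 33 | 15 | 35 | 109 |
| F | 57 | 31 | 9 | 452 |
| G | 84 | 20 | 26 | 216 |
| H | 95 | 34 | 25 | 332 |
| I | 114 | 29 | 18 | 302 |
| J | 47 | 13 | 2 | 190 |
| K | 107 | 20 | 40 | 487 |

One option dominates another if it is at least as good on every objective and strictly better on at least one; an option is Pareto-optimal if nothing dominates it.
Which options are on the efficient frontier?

A, B, C, E, F, G, H, I, J

A: not dominated (best dock doors).
B: not dominated.
C: not dominated.
D: dominated by B (floor area 43≥18, dock doors 32≥13, highway distance 9≤23, lease 392≤598).
E: not dominated (best lease).
F: not dominated.
G: not dominated.
H: not dominated.
I: not dominated (best floor area).
J: not dominated (best highway distance).
K: dominated by I (floor area 114≥107, dock doors 29≥20, highway distance 18≤40, lease 302≤487).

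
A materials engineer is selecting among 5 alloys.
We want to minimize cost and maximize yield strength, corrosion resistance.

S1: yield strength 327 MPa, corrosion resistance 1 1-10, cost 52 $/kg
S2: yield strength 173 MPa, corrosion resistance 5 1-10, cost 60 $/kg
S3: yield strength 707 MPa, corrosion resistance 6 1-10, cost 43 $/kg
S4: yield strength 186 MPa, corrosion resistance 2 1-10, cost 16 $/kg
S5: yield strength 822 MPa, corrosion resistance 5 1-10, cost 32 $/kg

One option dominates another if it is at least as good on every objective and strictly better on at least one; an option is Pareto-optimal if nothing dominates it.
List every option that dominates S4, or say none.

S1: worse on corrosion resistance (1 vs 2).
S2: worse on yield strength (173 vs 186).
S3: worse on cost (43 vs 16).
S5: worse on cost (32 vs 16).
No option dominates S4.

none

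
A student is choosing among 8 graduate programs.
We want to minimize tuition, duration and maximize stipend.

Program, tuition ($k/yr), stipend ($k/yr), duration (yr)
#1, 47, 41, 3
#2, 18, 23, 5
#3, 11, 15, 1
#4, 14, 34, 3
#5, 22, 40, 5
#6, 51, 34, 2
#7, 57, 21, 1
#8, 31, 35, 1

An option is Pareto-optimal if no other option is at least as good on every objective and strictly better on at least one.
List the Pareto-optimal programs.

#1: not dominated (best stipend).
#2: dominated by #4 (tuition 14≤18, stipend 34≥23, duration 3≤5).
#3: not dominated (best tuition).
#4: not dominated.
#5: not dominated.
#6: dominated by #8 (tuition 31≤51, stipend 35≥34, duration 1≤2).
#7: dominated by #8 (tuition 31≤57, stipend 35≥21, duration 1≤1).
#8: not dominated.

#1, #3, #4, #5, #8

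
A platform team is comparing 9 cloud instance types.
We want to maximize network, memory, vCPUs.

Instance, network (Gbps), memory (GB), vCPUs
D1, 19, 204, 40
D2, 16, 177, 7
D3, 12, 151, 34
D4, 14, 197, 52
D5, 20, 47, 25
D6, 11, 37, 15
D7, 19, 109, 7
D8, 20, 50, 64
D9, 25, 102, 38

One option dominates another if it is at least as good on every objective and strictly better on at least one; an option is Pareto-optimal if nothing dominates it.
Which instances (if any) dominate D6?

D1: network 19≥11, memory 204≥37, vCPUs 40≥15 — dominates D6.
D3: network 12≥11, memory 151≥37, vCPUs 34≥15 — dominates D6.
D4: network 14≥11, memory 197≥37, vCPUs 52≥15 — dominates D6.
D5: network 20≥11, memory 47≥37, vCPUs 25≥15 — dominates D6.
D8: network 20≥11, memory 50≥37, vCPUs 64≥15 — dominates D6.
D9: network 25≥11, memory 102≥37, vCPUs 38≥15 — dominates D6.
Others (D2, D7) are each worse than D6 on at least one objective.

D1, D3, D4, D5, D8, D9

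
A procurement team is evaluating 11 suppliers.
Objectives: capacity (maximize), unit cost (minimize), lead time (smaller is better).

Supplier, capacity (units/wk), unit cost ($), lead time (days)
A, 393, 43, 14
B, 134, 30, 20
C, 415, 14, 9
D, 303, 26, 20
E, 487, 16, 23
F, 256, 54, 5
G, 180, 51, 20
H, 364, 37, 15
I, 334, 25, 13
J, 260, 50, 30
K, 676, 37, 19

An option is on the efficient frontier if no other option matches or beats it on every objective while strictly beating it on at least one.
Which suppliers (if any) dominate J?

A, C, D, E, H, I, K

A: capacity 393≥260, unit cost 43≤50, lead time 14≤30 — dominates J.
C: capacity 415≥260, unit cost 14≤50, lead time 9≤30 — dominates J.
D: capacity 303≥260, unit cost 26≤50, lead time 20≤30 — dominates J.
E: capacity 487≥260, unit cost 16≤50, lead time 23≤30 — dominates J.
H: capacity 364≥260, unit cost 37≤50, lead time 15≤30 — dominates J.
I: capacity 334≥260, unit cost 25≤50, lead time 13≤30 — dominates J.
K: capacity 676≥260, unit cost 37≤50, lead time 19≤30 — dominates J.
Others (B, F, G) are each worse than J on at least one objective.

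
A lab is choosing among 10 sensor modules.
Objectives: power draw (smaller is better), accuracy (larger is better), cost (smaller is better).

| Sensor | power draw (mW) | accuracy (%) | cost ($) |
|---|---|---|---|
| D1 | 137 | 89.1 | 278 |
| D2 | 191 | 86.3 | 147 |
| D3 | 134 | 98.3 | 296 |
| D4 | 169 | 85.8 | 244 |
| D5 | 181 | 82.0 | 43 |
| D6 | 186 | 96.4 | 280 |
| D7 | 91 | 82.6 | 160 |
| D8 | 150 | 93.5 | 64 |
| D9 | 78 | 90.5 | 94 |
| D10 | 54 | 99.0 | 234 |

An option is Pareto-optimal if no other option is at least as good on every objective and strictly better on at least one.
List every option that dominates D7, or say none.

D9: power draw 78≤91, accuracy 90.5≥82.6, cost 94≤160 — dominates D7.
Others (D1, D2, D3, D4, D5, D6, D8, D10) are each worse than D7 on at least one objective.

D9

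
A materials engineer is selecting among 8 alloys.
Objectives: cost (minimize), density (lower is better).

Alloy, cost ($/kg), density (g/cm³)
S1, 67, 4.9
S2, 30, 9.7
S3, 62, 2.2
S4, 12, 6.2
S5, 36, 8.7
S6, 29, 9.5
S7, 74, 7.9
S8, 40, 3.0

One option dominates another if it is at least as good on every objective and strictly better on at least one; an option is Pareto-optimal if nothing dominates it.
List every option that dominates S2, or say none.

S4: cost 12≤30, density 6.2≤9.7 — dominates S2.
S6: cost 29≤30, density 9.5≤9.7 — dominates S2.
Others (S1, S3, S5, S7, S8) are each worse than S2 on at least one objective.

S4, S6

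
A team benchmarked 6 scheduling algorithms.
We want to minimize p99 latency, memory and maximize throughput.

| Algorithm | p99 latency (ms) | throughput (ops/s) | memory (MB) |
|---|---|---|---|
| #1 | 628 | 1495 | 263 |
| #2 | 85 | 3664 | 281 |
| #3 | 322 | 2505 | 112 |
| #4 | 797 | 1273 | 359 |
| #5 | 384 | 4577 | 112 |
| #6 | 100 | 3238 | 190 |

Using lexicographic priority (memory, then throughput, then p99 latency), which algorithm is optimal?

#5

First minimize memory: best is 112, kept {#3, #5}.
Then maximize throughput: best is 4577, kept {#5}.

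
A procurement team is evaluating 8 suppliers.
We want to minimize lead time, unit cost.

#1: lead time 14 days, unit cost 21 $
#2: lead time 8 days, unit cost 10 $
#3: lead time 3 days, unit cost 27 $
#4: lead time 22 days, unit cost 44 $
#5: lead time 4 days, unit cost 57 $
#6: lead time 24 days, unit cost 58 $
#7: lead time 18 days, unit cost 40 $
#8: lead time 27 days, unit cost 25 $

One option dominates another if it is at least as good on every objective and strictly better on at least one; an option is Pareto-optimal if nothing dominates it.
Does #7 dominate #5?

#7 vs #5: #7 is worse on lead time (18 vs 4), so it does not dominate #5.

No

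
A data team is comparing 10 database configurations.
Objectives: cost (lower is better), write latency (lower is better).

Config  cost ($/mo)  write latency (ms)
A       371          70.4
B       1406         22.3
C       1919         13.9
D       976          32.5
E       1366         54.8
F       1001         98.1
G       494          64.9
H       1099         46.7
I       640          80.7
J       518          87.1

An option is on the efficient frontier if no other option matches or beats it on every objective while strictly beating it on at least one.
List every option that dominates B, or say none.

none

A: worse on write latency (70.4 vs 22.3).
C: worse on cost (1919 vs 1406).
D: worse on write latency (32.5 vs 22.3).
E: worse on write latency (54.8 vs 22.3).
F: worse on write latency (98.1 vs 22.3).
G: worse on write latency (64.9 vs 22.3).
H: worse on write latency (46.7 vs 22.3).
I: worse on write latency (80.7 vs 22.3).
J: worse on write latency (87.1 vs 22.3).
No option dominates B.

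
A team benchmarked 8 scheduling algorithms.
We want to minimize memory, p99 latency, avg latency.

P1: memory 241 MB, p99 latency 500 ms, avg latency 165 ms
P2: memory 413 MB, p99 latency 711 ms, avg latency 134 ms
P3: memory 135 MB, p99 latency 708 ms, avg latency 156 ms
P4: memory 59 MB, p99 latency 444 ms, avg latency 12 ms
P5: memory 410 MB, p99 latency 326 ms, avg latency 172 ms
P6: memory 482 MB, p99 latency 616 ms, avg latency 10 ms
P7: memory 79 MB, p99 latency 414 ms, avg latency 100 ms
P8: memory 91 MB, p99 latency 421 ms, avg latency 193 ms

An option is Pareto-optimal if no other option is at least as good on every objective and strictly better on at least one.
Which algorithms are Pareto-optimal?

P1: dominated by P4 (memory 59≤241, p99 latency 444≤500, avg latency 12≤165).
P2: dominated by P4 (memory 59≤413, p99 latency 444≤711, avg latency 12≤134).
P3: dominated by P4 (memory 59≤135, p99 latency 444≤708, avg latency 12≤156).
P4: not dominated (best memory).
P5: not dominated (best p99 latency).
P6: not dominated (best avg latency).
P7: not dominated.
P8: dominated by P7 (memory 79≤91, p99 latency 414≤421, avg latency 100≤193).

P4, P5, P6, P7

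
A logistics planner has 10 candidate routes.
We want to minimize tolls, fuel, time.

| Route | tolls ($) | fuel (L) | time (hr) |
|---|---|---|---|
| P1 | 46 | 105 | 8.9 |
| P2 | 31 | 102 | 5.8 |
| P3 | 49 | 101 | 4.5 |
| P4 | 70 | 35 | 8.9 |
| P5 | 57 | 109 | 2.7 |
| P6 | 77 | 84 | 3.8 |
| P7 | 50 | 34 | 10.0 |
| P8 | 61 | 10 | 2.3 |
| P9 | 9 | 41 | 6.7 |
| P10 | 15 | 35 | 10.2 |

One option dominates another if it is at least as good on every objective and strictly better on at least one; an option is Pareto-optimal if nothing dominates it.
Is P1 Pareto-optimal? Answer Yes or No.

P2 vs P1: tolls 31≤46, fuel 102≤105, time 5.8≤8.9 — P2 is at least as good on every objective and strictly better on at least one, so P2 dominates P1.

No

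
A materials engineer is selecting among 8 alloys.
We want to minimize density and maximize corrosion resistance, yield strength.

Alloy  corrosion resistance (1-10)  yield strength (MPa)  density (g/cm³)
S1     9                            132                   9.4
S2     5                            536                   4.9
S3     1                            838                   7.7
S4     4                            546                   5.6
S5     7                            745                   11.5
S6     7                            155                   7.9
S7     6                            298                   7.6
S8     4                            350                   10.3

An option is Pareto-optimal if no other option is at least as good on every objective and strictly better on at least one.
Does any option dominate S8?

S2 vs S8: corrosion resistance 5≥4, yield strength 536≥350, density 4.9≤10.3 — S2 is at least as good on every objective and strictly better on at least one, so S2 dominates S8.

Yes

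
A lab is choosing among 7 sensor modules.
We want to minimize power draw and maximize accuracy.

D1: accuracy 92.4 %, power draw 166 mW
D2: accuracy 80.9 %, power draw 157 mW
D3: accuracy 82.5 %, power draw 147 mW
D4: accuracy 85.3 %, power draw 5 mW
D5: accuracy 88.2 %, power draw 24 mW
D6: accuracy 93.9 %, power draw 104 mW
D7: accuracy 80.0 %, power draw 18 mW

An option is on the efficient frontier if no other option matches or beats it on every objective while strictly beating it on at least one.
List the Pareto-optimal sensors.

D4, D5, D6

D1: dominated by D6 (accuracy 93.9≥92.4, power draw 104≤166).
D2: dominated by D3 (accuracy 82.5≥80.9, power draw 147≤157).
D3: dominated by D4 (accuracy 85.3≥82.5, power draw 5≤147).
D4: not dominated (best power draw).
D5: not dominated.
D6: not dominated (best accuracy).
D7: dominated by D4 (accuracy 85.3≥80.0, power draw 5≤18).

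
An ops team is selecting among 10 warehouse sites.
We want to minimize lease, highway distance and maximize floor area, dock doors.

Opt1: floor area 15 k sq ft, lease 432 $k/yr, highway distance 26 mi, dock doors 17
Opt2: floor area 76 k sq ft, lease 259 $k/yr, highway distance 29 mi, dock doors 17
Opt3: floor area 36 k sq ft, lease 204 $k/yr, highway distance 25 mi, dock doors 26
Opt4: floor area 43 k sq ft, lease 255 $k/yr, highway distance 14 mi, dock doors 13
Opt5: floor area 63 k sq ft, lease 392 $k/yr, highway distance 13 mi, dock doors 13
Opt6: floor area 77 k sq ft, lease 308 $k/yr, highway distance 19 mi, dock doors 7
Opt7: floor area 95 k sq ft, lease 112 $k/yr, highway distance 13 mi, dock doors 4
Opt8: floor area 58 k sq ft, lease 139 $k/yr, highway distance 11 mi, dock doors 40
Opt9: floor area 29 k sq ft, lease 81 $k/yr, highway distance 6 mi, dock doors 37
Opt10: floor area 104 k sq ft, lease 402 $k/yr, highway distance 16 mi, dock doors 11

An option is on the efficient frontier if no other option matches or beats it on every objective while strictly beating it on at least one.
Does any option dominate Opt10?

No

Opt1: worse on floor area (15 vs 104).
Opt2: worse on floor area (76 vs 104).
Opt3: worse on floor area (36 vs 104).
Opt4: worse on floor area (43 vs 104).
Opt5: worse on floor area (63 vs 104).
Opt6: worse on floor area (77 vs 104).
Opt7: worse on floor area (95 vs 104).
Opt8: worse on floor area (58 vs 104).
Opt9: worse on floor area (29 vs 104).
No option is at least as good as Opt10 on every objective and strictly better on one.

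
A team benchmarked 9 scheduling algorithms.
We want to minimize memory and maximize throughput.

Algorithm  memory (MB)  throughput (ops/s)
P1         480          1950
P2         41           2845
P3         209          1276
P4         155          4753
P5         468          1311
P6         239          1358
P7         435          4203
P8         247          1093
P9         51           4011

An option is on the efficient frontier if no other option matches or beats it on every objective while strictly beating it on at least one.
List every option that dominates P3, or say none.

P2, P4, P9

P2: memory 41≤209, throughput 2845≥1276 — dominates P3.
P4: memory 155≤209, throughput 4753≥1276 — dominates P3.
P9: memory 51≤209, throughput 4011≥1276 — dominates P3.
Others (P1, P5, P6, P7, P8) are each worse than P3 on at least one objective.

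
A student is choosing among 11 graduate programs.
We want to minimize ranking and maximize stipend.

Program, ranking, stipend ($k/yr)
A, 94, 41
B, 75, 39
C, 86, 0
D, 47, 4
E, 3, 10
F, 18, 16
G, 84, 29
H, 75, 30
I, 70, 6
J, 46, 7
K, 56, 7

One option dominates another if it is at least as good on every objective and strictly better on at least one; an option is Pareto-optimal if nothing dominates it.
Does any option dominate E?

A: worse on ranking (94 vs 3).
B: worse on ranking (75 vs 3).
C: worse on ranking (86 vs 3).
D: worse on ranking (47 vs 3).
F: worse on ranking (18 vs 3).
G: worse on ranking (84 vs 3).
H: worse on ranking (75 vs 3).
I: worse on ranking (70 vs 3).
J: worse on ranking (46 vs 3).
K: worse on ranking (56 vs 3).
No option is at least as good as E on every objective and strictly better on one.

No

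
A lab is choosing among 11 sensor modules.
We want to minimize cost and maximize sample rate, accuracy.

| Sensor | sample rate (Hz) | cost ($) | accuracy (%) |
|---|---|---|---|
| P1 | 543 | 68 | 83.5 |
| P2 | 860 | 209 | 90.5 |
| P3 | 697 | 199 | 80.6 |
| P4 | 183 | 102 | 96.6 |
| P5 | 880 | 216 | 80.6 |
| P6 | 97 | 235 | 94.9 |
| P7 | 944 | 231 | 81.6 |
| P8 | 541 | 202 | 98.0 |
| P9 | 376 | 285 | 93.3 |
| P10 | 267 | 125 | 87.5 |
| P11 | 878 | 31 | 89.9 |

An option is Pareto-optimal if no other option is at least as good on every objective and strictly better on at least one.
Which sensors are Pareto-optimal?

P2, P4, P5, P7, P8, P11

P1: dominated by P11 (sample rate 878≥543, cost 31≤68, accuracy 89.9≥83.5).
P2: not dominated.
P3: dominated by P11 (sample rate 878≥697, cost 31≤199, accuracy 89.9≥80.6).
P4: not dominated.
P5: not dominated.
P6: dominated by P4 (sample rate 183≥97, cost 102≤235, accuracy 96.6≥94.9).
P7: not dominated (best sample rate).
P8: not dominated (best accuracy).
P9: dominated by P8 (sample rate 541≥376, cost 202≤285, accuracy 98.0≥93.3).
P10: dominated by P11 (sample rate 878≥267, cost 31≤125, accuracy 89.9≥87.5).
P11: not dominated (best cost).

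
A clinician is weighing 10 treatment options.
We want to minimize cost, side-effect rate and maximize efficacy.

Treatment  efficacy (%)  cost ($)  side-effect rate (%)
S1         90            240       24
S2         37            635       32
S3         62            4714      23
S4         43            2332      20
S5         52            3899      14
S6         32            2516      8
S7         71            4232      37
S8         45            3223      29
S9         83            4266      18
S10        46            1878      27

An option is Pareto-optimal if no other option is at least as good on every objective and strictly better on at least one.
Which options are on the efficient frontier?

S1: not dominated (best efficacy).
S2: dominated by S1 (efficacy 90≥37, cost 240≤635, side-effect rate 24≤32).
S3: dominated by S9 (efficacy 83≥62, cost 4266≤4714, side-effect rate 18≤23).
S4: not dominated.
S5: not dominated.
S6: not dominated (best side-effect rate).
S7: dominated by S1 (efficacy 90≥71, cost 240≤4232, side-effect rate 24≤37).
S8: dominated by S1 (efficacy 90≥45, cost 240≤3223, side-effect rate 24≤29).
S9: not dominated.
S10: dominated by S1 (efficacy 90≥46, cost 240≤1878, side-effect rate 24≤27).

S1, S4, S5, S6, S9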